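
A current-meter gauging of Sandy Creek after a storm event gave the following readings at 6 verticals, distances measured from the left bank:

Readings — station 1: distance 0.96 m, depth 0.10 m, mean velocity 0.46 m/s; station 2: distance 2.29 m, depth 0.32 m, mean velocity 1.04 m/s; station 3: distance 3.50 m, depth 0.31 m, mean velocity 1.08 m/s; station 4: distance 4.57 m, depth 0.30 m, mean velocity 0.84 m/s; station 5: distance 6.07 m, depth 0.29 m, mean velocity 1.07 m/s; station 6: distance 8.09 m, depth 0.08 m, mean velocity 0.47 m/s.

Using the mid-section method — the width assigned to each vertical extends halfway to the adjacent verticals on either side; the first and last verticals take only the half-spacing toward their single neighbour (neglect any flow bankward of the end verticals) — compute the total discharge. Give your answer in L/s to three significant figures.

w_1 = (2.29 − 0.96)/2 = 0.665 m; q_1 = 0.46 × 0.10 × 0.665 = 0.03059 m³/s
w_2 = (3.50 − 0.96)/2 = 1.27 m; q_2 = 1.04 × 0.32 × 1.27 = 0.4227 m³/s
w_3 = (4.57 − 2.29)/2 = 1.14 m; q_3 = 1.08 × 0.31 × 1.14 = 0.3817 m³/s
w_4 = (6.07 − 3.50)/2 = 1.285 m; q_4 = 0.84 × 0.30 × 1.285 = 0.3238 m³/s
w_5 = (8.09 − 4.57)/2 = 1.76 m; q_5 = 1.07 × 0.29 × 1.76 = 0.5461 m³/s
w_6 = (8.09 − 6.07)/2 = 1.01 m; q_6 = 0.47 × 0.08 × 1.01 = 0.03798 m³/s
Q = Σ qᵢ = 1.743 m³/s
= 1.743 × 1000 = 1743 L/s

1740 L/s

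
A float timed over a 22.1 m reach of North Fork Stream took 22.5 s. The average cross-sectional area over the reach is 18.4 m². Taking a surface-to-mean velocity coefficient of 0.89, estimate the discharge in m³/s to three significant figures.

16.1 m³/s

v_surface = L / t̄ = 22.1 / 22.5 = 0.9822 m/s
v_mean = 0.89 × 0.9822 = 0.8742 m/s
Q = A × v_mean = 18.4 × 0.8742 = 16.08 m³/s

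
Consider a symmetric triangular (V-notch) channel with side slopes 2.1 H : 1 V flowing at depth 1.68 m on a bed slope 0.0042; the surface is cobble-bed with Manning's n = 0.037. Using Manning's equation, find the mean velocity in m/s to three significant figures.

A = z·y² = 2.1×1.68² = 5.927 m²
P = 2y√(1+z²) = 2×1.68×√(1+2.1²) = 7.815 m
R = A/P = 5.927/7.815 = 0.7584 m
Q = (1/n)·A·R^(2/3)·S^(1/2) = (1/0.037) × 5.927 × 0.7584^(2/3) × 0.0042^(1/2) = 8.634 m³/s
V = Q/A = 8.634/5.927 = 1.457 m/s

1.46 m/s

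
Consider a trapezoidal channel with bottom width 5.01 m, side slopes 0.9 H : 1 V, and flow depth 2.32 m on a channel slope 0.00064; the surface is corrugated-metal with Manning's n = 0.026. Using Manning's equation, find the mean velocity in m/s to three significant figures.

A = (b + z·y)·y = (5.01 + 0.9×2.32)×2.32 = 16.47 m²
P = b + 2y√(1+z²) = 5.01 + 2×2.32×√(1+0.9²) = 11.25 m
R = A/P = 16.47/11.25 = 1.463 m
Q = (1/n)·A·R^(2/3)·S^(1/2) = (1/0.026) × 16.47 × 1.463^(2/3) × 0.00064^(1/2) = 20.65 m³/s
V = Q/A = 20.65/16.47 = 1.254 m/s

1.25 m/s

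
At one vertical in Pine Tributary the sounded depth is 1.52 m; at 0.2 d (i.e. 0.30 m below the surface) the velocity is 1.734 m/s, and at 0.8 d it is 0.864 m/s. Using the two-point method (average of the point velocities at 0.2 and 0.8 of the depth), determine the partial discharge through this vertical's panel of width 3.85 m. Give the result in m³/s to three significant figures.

v̄ = (1.734 + 0.864) / 2 = 1.299 m/s
q = v̄ × d × w = 1.299 × 1.52 × 3.85 = 7.602 m³/s

7.60 m³/s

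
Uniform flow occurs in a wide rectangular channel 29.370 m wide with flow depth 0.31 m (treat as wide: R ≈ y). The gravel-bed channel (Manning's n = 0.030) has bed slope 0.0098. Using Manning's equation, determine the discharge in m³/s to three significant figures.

13.8 m³/s

A = b·y = 29.370 × 0.31 = 9.105 m²
Wide channel: R ≈ y = 0.31 m
Q = (1/n)·A·R^(2/3)·S^(1/2) = (1/0.030) × 9.105 × 0.3100^(2/3) × 0.0098^(1/2) = 13.76 m³/s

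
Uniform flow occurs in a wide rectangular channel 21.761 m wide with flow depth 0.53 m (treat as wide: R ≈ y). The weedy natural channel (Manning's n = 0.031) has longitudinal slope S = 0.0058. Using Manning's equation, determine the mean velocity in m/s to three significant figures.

1.61 m/s

A = b·y = 21.761 × 0.53 = 11.53 m²
Wide channel: R ≈ y = 0.53 m
Q = (1/n)·A·R^(2/3)·S^(1/2) = (1/0.031) × 11.53 × 0.5300^(2/3) × 0.0058^(1/2) = 18.56 m³/s
V = Q/A = 18.56/11.53 = 1.609 m/s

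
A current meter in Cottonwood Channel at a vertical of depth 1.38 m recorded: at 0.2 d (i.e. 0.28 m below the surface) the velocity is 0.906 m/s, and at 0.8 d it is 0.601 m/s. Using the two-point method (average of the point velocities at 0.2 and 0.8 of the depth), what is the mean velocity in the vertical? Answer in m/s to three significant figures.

v̄ = (0.906 + 0.601) / 2 = 0.7535 m/s

0.754 m/s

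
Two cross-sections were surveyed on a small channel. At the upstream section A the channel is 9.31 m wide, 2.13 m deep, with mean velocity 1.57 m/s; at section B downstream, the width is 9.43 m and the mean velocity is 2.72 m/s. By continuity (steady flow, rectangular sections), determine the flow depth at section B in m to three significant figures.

Q = A₁V₁ = (9.31×2.13) × 1.57 = 31.13 m³/s
d₂ = Q/(b₂ V₂) = 31.13/(9.43×2.72) = 1.214 m

1.21 m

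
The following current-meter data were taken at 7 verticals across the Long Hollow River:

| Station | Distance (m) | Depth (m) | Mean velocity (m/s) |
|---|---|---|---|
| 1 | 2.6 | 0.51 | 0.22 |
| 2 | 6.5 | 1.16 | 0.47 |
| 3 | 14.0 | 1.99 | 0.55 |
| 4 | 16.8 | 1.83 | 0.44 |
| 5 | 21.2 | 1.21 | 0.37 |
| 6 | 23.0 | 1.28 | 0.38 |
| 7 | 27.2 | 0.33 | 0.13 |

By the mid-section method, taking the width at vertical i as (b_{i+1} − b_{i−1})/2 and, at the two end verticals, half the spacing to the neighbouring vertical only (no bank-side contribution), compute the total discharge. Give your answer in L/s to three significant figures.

w_1 = (6.5 − 2.6)/2 = 1.95 m; q_1 = 0.22 × 0.51 × 1.95 = 0.2188 m³/s
w_2 = (14.0 − 2.6)/2 = 5.7 m; q_2 = 0.47 × 1.16 × 5.7 = 3.108 m³/s
w_3 = (16.8 − 6.5)/2 = 5.15 m; q_3 = 0.55 × 1.99 × 5.15 = 5.637 m³/s
w_4 = (21.2 − 14.0)/2 = 3.6 m; q_4 = 0.44 × 1.83 × 3.6 = 2.899 m³/s
w_5 = (23.0 − 16.8)/2 = 3.1 m; q_5 = 0.37 × 1.21 × 3.1 = 1.388 m³/s
w_6 = (27.2 − 21.2)/2 = 3 m; q_6 = 0.38 × 1.28 × 3 = 1.459 m³/s
w_7 = (27.2 − 23.0)/2 = 2.1 m; q_7 = 0.13 × 0.33 × 2.1 = 0.09009 m³/s
Q = Σ qᵢ = 14.80 m³/s
= 14.80 × 1000 = 14800 L/s

14800 L/s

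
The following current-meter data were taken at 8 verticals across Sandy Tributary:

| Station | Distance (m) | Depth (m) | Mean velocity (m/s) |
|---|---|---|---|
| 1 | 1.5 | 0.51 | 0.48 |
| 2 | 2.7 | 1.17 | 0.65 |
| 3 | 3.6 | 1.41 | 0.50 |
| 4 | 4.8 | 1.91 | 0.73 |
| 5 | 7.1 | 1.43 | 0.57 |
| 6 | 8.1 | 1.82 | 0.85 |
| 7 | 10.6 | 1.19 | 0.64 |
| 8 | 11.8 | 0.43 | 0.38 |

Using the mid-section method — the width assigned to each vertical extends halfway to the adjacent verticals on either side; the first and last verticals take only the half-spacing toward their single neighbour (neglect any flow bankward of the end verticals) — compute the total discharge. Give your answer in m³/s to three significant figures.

w_1 = (2.7 − 1.5)/2 = 0.6 m; q_1 = 0.48 × 0.51 × 0.6 = 0.1469 m³/s
w_2 = (3.6 − 1.5)/2 = 1.05 m; q_2 = 0.65 × 1.17 × 1.05 = 0.7985 m³/s
w_3 = (4.8 − 2.7)/2 = 1.05 m; q_3 = 0.50 × 1.41 × 1.05 = 0.7403 m³/s
w_4 = (7.1 − 3.6)/2 = 1.75 m; q_4 = 0.73 × 1.91 × 1.75 = 2.440 m³/s
w_5 = (8.1 − 4.8)/2 = 1.65 m; q_5 = 0.57 × 1.43 × 1.65 = 1.345 m³/s
w_6 = (10.6 − 7.1)/2 = 1.75 m; q_6 = 0.85 × 1.82 × 1.75 = 2.707 m³/s
w_7 = (11.8 − 8.1)/2 = 1.85 m; q_7 = 0.64 × 1.19 × 1.85 = 1.409 m³/s
w_8 = (11.8 − 10.6)/2 = 0.6 m; q_8 = 0.38 × 0.43 × 0.6 = 0.09804 m³/s
Q = Σ qᵢ = 9.685 m³/s

9.68 m³/s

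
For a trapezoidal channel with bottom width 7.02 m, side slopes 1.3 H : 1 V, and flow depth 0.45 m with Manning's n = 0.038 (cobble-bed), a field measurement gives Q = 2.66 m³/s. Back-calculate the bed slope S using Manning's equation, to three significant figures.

0.00293

A = (b + z·y)·y = (7.02 + 1.3×0.45)×0.45 = 3.422 m²
P = b + 2y√(1+z²) = 7.02 + 2×0.45×√(1+1.3²) = 8.496 m
R = A/P = 3.422/8.496 = 0.4028 m
S = (Q·n / (1·A·R^(2/3)))² = (2.66×0.038 / (1×3.422×0.5454))² = 0.002933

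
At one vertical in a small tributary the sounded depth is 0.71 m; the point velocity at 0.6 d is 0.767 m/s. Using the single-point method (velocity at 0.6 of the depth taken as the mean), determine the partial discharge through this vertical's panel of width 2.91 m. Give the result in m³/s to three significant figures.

v̄ = v₀.₆ = 0.767 m/s
q = v̄ × d × w = 0.7670 × 0.71 × 2.91 = 1.585 m³/s

1.58 m³/s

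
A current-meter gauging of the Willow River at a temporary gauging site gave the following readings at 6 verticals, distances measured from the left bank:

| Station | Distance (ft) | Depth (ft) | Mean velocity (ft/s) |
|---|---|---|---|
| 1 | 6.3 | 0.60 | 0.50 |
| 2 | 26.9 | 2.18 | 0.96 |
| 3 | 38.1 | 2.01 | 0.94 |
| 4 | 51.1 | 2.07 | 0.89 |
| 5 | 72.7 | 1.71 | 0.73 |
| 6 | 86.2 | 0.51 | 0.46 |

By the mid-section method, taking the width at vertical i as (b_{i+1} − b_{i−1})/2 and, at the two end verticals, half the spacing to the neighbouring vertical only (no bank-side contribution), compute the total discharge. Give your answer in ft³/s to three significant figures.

115 ft³/s

w_1 = (26.9 − 6.3)/2 = 10.3 ft; q_1 = 0.50 × 0.60 × 10.3 = 3.090 ft³/s
w_2 = (38.1 − 6.3)/2 = 15.9 ft; q_2 = 0.96 × 2.18 × 15.9 = 33.28 ft³/s
w_3 = (51.1 − 26.9)/2 = 12.1 ft; q_3 = 0.94 × 2.01 × 12.1 = 22.86 ft³/s
w_4 = (72.7 − 38.1)/2 = 17.3 ft; q_4 = 0.89 × 2.07 × 17.3 = 31.87 ft³/s
w_5 = (86.2 − 51.1)/2 = 17.55 ft; q_5 = 0.73 × 1.71 × 17.55 = 21.91 ft³/s
w_6 = (86.2 − 72.7)/2 = 6.75 ft; q_6 = 0.46 × 0.51 × 6.75 = 1.584 ft³/s
Q = Σ qᵢ = 114.6 ft³/s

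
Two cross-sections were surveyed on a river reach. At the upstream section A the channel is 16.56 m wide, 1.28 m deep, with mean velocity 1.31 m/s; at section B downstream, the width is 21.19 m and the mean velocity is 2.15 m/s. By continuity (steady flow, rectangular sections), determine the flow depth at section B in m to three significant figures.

0.609 m

Q = A₁V₁ = (16.56×1.28) × 1.31 = 27.77 m³/s
d₂ = Q/(b₂ V₂) = 27.77/(21.19×2.15) = 0.6095 m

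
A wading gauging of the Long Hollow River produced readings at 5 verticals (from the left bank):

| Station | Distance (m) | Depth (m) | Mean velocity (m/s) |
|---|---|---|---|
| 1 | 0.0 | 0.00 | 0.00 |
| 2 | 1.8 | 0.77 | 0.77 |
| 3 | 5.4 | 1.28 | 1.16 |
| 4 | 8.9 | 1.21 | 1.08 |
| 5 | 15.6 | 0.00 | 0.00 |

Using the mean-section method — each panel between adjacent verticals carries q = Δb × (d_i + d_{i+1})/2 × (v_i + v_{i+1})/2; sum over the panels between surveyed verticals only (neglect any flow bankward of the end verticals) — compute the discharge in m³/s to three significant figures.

10.9 m³/s

Panel 1-2: Δb = 1.8 m, d̄ = (0.00+0.77)/2 = 0.385, v̄ = (0.00+0.77)/2 = 0.385 → q = 1.8×0.385×0.385 = 0.2668 m³/s
Panel 2-3: Δb = 3.6 m, d̄ = (0.77+1.28)/2 = 1.025, v̄ = (0.77+1.16)/2 = 0.965 → q = 3.6×1.025×0.965 = 3.561 m³/s
Panel 3-4: Δb = 3.5 m, d̄ = (1.28+1.21)/2 = 1.245, v̄ = (1.16+1.08)/2 = 1.12 → q = 3.5×1.245×1.12 = 4.880 m³/s
Panel 4-5: Δb = 6.7 m, d̄ = (1.21+0.00)/2 = 0.605, v̄ = (1.08+0.00)/2 = 0.54 → q = 6.7×0.605×0.54 = 2.189 m³/s
Q = Σ q = 10.90 m³/s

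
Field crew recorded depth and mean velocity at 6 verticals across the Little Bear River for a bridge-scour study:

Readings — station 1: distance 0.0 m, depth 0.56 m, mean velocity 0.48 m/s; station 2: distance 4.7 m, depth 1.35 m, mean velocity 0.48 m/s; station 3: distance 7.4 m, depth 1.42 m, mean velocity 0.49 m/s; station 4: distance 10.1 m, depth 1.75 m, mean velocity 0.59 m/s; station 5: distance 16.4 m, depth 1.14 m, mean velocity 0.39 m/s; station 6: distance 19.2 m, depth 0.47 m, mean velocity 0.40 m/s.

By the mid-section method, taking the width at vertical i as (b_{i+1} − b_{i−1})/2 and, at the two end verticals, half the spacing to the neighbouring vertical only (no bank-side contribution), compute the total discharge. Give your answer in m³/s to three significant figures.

11.8 m³/s

w_1 = (4.7 − 0.0)/2 = 2.35 m; q_1 = 0.48 × 0.56 × 2.35 = 0.6317 m³/s
w_2 = (7.4 − 0.0)/2 = 3.7 m; q_2 = 0.48 × 1.35 × 3.7 = 2.398 m³/s
w_3 = (10.1 − 4.7)/2 = 2.7 m; q_3 = 0.49 × 1.42 × 2.7 = 1.879 m³/s
w_4 = (16.4 − 7.4)/2 = 4.5 m; q_4 = 0.59 × 1.75 × 4.5 = 4.646 m³/s
w_5 = (19.2 − 10.1)/2 = 4.55 m; q_5 = 0.39 × 1.14 × 4.55 = 2.023 m³/s
w_6 = (19.2 − 16.4)/2 = 1.4 m; q_6 = 0.40 × 0.47 × 1.4 = 0.2632 m³/s
Q = Σ qᵢ = 11.84 m³/s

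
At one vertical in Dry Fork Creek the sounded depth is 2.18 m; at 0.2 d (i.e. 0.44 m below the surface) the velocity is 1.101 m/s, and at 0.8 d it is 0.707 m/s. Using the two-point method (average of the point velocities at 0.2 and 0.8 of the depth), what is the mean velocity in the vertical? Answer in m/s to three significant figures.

v̄ = (1.101 + 0.707) / 2 = 0.9040 m/s

0.904 m/s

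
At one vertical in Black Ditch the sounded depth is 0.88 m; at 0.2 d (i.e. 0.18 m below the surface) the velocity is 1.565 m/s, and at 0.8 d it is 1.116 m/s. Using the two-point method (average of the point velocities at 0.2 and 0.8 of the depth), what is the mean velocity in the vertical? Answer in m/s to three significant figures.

1.34 m/s

v̄ = (1.565 + 1.116) / 2 = 1.341 m/s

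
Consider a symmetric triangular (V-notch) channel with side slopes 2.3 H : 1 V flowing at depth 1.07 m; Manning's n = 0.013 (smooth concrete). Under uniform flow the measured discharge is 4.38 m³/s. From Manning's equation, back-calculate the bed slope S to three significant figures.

A = z·y² = 2.3×1.07² = 2.633 m²
P = 2y√(1+z²) = 2×1.07×√(1+2.3²) = 5.367 m
R = A/P = 2.633/5.367 = 0.4906 m
S = (Q·n / (1·A·R^(2/3)))² = (4.38×0.013 / (1×2.633×0.6221))² = 0.001208

0.00121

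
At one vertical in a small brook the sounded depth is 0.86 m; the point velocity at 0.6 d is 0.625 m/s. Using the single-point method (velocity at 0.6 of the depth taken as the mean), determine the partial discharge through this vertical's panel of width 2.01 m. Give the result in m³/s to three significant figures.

1.08 m³/s

v̄ = v₀.₆ = 0.625 m/s
q = v̄ × d × w = 0.6250 × 0.86 × 2.01 = 1.080 m³/s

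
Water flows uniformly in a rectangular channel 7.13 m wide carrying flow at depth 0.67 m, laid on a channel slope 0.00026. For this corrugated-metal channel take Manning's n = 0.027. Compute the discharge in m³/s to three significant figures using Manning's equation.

A = b·y = 7.13 × 0.67 = 4.777 m²
P = b + 2y = 7.13 + 2×0.67 = 8.470 m
R = A/P = 4.777/8.470 = 0.5640 m
Q = (1/n)·A·R^(2/3)·S^(1/2) = (1/0.027) × 4.777 × 0.5640^(2/3) × 0.00026^(1/2) = 1.947 m³/s

1.95 m³/s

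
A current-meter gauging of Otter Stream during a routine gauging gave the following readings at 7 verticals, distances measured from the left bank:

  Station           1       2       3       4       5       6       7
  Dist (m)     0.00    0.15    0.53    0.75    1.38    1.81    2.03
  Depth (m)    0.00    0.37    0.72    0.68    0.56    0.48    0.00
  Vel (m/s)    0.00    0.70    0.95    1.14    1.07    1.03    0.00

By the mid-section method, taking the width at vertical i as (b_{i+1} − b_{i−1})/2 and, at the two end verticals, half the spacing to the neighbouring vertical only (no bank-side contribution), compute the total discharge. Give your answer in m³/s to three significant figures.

w_2 = (0.53 − 0.00)/2 = 0.265 m; q_2 = 0.70 × 0.37 × 0.265 = 0.06864 m³/s
w_3 = (0.75 − 0.15)/2 = 0.3 m; q_3 = 0.95 × 0.72 × 0.3 = 0.2052 m³/s
w_4 = (1.38 − 0.53)/2 = 0.425 m; q_4 = 1.14 × 0.68 × 0.425 = 0.3295 m³/s
w_5 = (1.81 − 0.75)/2 = 0.53 m; q_5 = 1.07 × 0.56 × 0.53 = 0.3176 m³/s
w_6 = (2.03 − 1.38)/2 = 0.325 m; q_6 = 1.03 × 0.48 × 0.325 = 0.1607 m³/s
Stations 1, 7 contribute zero (depth or velocity is 0).
Q = Σ qᵢ = 1.082 m³/s

1.08 m³/s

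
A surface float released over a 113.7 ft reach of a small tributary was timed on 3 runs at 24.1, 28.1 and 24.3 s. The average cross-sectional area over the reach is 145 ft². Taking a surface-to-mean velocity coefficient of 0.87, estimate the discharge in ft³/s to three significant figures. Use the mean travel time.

t̄ = (24.1 + 28.1 + 24.3) / 3 = 25.5 s
v_surface = L / t̄ = 113.7 / 25.5 = 4.459 ft/s
v_mean = 0.87 × 4.459 = 3.879 ft/s
Q = A × v_mean = 145 × 3.879 = 562.5 ft³/s

562 ft³/s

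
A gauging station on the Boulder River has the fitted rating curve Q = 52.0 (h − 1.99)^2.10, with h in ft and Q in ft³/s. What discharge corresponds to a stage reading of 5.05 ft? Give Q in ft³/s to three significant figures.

Q = 52.0 × (5.05 − 1.99)^2.10 = 52.0 × 3.06^2.10 = 544.5 ft³/s

545 ft³/s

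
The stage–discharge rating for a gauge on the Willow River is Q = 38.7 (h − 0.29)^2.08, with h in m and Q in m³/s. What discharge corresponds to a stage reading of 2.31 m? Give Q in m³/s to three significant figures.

167 m³/s

Q = 38.7 × (2.31 − 0.29)^2.08 = 38.7 × 2.02^2.08 = 167.0 m³/s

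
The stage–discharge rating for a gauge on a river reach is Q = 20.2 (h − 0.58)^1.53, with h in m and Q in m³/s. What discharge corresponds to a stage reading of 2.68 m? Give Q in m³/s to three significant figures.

62.9 m³/s

Q = 20.2 × (2.68 − 0.58)^1.53 = 20.2 × 2.1^1.53 = 62.86 m³/s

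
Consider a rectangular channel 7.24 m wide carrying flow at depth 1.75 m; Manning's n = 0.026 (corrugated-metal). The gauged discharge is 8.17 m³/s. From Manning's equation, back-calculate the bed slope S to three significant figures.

0.000225

A = b·y = 7.24 × 1.75 = 12.67 m²
P = b + 2y = 7.24 + 2×1.75 = 10.74 m
R = A/P = 12.67/10.74 = 1.180 m
S = (Q·n / (1·A·R^(2/3)))² = (8.17×0.026 / (1×12.67×1.116))² = 0.0002255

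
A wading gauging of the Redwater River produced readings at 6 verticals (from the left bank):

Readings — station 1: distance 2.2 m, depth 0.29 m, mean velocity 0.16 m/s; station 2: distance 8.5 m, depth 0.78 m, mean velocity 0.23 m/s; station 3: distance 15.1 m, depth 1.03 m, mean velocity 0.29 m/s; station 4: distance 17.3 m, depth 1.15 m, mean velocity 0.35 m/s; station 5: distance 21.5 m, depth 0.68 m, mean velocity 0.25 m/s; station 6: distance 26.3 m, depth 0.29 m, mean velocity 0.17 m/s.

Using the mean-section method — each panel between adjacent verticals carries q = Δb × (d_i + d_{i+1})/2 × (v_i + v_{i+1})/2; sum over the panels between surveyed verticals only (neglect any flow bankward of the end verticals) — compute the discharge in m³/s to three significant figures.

Panel 1-2: Δb = 6.3 m, d̄ = (0.29+0.78)/2 = 0.535, v̄ = (0.16+0.23)/2 = 0.195 → q = 6.3×0.535×0.195 = 0.6572 m³/s
Panel 2-3: Δb = 6.6 m, d̄ = (0.78+1.03)/2 = 0.905, v̄ = (0.23+0.29)/2 = 0.26 → q = 6.6×0.905×0.26 = 1.553 m³/s
Panel 3-4: Δb = 2.2 m, d̄ = (1.03+1.15)/2 = 1.09, v̄ = (0.29+0.35)/2 = 0.32 → q = 2.2×1.09×0.32 = 0.7674 m³/s
Panel 4-5: Δb = 4.2 m, d̄ = (1.15+0.68)/2 = 0.915, v̄ = (0.35+0.25)/2 = 0.3 → q = 4.2×0.915×0.3 = 1.153 m³/s
Panel 5-6: Δb = 4.8 m, d̄ = (0.68+0.29)/2 = 0.485, v̄ = (0.25+0.17)/2 = 0.21 → q = 4.8×0.485×0.21 = 0.4889 m³/s
Q = Σ q = 4.619 m³/s

4.62 m³/s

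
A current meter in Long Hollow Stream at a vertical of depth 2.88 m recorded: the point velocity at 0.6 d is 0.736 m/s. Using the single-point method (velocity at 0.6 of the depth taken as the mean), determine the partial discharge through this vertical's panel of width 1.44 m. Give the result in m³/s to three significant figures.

v̄ = v₀.₆ = 0.736 m/s
q = v̄ × d × w = 0.7360 × 2.88 × 1.44 = 3.052 m³/s

3.05 m³/s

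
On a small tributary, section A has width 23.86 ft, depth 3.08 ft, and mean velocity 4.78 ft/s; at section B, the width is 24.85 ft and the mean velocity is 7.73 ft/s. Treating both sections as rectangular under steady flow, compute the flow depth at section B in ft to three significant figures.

1.83 ft

Q = A₁V₁ = (23.86×3.08) × 4.78 = 351.3 ft³/s
d₂ = Q/(b₂ V₂) = 351.3/(24.85×7.73) = 1.829 ft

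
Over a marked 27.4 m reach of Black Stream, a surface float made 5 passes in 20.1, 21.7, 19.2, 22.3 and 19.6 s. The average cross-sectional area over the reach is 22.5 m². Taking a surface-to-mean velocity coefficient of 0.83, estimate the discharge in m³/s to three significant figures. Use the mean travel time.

24.9 m³/s

t̄ = (20.1 + 21.7 + 19.2 + 22.3 + 19.6) / 5 = 20.58 s
v_surface = L / t̄ = 27.4 / 20.58 = 1.331 m/s
v_mean = 0.83 × 1.331 = 1.105 m/s
Q = A × v_mean = 22.5 × 1.105 = 24.86 m³/s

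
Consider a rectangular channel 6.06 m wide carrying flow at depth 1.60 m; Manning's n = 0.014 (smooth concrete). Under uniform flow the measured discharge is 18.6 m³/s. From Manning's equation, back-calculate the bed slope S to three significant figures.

A = b·y = 6.06 × 1.60 = 9.696 m²
P = b + 2y = 6.06 + 2×1.60 = 9.260 m
R = A/P = 9.696/9.260 = 1.047 m
S = (Q·n / (1·A·R^(2/3)))² = (18.6×0.014 / (1×9.696×1.031))² = 0.0006784

0.000678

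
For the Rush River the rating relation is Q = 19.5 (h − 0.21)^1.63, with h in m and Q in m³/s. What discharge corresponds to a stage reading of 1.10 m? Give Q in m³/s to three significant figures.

Q = 19.5 × (1.10 − 0.21)^1.63 = 19.5 × 0.89^1.63 = 16.13 m³/s

16.1 m³/s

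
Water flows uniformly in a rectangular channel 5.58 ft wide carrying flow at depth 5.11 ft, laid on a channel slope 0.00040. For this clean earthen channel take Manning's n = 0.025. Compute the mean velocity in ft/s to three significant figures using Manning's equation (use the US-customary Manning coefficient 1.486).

1.76 ft/s

A = b·y = 5.58 × 5.11 = 28.51 ft²
P = b + 2y = 5.58 + 2×5.11 = 15.80 ft
R = A/P = 28.51/15.80 = 1.805 ft
Q = (1.486/n)·A·R^(2/3)·S^(1/2) = (1.486/0.025) × 28.51 × 1.805^(2/3) × 0.00040^(1/2) = 50.25 ft³/s
V = Q/A = 50.25/28.51 = 1.762 ft/s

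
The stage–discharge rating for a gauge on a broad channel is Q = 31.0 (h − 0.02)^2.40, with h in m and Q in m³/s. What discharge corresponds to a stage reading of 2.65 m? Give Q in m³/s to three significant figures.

316 m³/s

Q = 31.0 × (2.65 − 0.02)^2.40 = 31.0 × 2.63^2.40 = 315.7 m³/s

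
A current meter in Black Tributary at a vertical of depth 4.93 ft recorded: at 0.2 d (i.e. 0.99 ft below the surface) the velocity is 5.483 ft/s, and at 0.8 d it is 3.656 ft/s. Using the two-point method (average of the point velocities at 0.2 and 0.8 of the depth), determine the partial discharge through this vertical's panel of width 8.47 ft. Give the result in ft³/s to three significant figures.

v̄ = (5.483 + 3.656) / 2 = 4.570 ft/s
q = v̄ × d × w = 4.570 × 4.93 × 8.47 = 190.8 ft³/s

191 ft³/s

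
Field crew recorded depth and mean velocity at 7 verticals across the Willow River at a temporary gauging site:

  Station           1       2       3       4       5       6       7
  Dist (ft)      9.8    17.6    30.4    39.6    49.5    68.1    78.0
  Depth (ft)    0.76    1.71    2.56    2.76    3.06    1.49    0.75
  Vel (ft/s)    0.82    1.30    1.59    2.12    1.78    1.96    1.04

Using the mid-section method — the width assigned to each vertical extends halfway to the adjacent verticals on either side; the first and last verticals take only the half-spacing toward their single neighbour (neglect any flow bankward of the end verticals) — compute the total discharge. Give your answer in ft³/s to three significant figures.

249 ft³/s

w_1 = (17.6 − 9.8)/2 = 3.9 ft; q_1 = 0.82 × 0.76 × 3.9 = 2.430 ft³/s
w_2 = (30.4 − 9.8)/2 = 10.3 ft; q_2 = 1.30 × 1.71 × 10.3 = 22.90 ft³/s
w_3 = (39.6 − 17.6)/2 = 11 ft; q_3 = 1.59 × 2.56 × 11 = 44.77 ft³/s
w_4 = (49.5 − 30.4)/2 = 9.55 ft; q_4 = 2.12 × 2.76 × 9.55 = 55.88 ft³/s
w_5 = (68.1 − 39.6)/2 = 14.25 ft; q_5 = 1.78 × 3.06 × 14.25 = 77.62 ft³/s
w_6 = (78.0 − 49.5)/2 = 14.25 ft; q_6 = 1.96 × 1.49 × 14.25 = 41.62 ft³/s
w_7 = (78.0 − 68.1)/2 = 4.95 ft; q_7 = 1.04 × 0.75 × 4.95 = 3.861 ft³/s
Q = Σ qᵢ = 249.1 ft³/s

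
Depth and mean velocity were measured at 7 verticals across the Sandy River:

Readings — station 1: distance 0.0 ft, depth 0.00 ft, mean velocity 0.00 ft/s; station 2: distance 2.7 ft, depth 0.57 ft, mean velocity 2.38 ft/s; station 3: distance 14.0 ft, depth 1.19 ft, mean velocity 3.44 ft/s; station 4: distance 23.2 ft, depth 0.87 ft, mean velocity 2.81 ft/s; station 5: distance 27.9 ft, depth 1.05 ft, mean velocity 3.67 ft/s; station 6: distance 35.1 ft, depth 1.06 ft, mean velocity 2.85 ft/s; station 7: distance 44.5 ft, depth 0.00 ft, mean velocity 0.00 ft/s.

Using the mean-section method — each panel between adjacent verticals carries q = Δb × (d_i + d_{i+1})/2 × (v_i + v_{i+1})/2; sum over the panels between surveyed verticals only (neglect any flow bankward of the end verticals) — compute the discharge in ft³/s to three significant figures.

Panel 1-2: Δb = 2.7 ft, d̄ = (0.00+0.57)/2 = 0.285, v̄ = (0.00+2.38)/2 = 1.19 → q = 2.7×0.285×1.19 = 0.9157 ft³/s
Panel 2-3: Δb = 11.3 ft, d̄ = (0.57+1.19)/2 = 0.88, v̄ = (2.38+3.44)/2 = 2.91 → q = 11.3×0.88×2.91 = 28.94 ft³/s
Panel 3-4: Δb = 9.2 ft, d̄ = (1.19+0.87)/2 = 1.03, v̄ = (3.44+2.81)/2 = 3.125 → q = 9.2×1.03×3.125 = 29.61 ft³/s
Panel 4-5: Δb = 4.7 ft, d̄ = (0.87+1.05)/2 = 0.96, v̄ = (2.81+3.67)/2 = 3.24 → q = 4.7×0.96×3.24 = 14.62 ft³/s
Panel 5-6: Δb = 7.2 ft, d̄ = (1.05+1.06)/2 = 1.055, v̄ = (3.67+2.85)/2 = 3.26 → q = 7.2×1.055×3.26 = 24.76 ft³/s
Panel 6-7: Δb = 9.4 ft, d̄ = (1.06+0.00)/2 = 0.53, v̄ = (2.85+0.00)/2 = 1.425 → q = 9.4×0.53×1.425 = 7.099 ft³/s
Q = Σ q = 105.9 ft³/s

106 ft³/s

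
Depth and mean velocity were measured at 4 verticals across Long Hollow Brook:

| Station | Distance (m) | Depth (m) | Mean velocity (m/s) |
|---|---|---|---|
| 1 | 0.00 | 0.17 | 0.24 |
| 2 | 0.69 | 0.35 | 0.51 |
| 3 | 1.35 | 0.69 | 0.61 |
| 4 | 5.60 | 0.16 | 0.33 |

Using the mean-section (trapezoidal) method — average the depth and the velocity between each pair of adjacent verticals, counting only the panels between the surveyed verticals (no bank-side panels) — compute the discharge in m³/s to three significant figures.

1.11 m³/s

Panel 1-2: Δb = 0.69 m, d̄ = (0.17+0.35)/2 = 0.26, v̄ = (0.24+0.51)/2 = 0.375 → q = 0.69×0.26×0.375 = 0.06728 m³/s
Panel 2-3: Δb = 0.66 m, d̄ = (0.35+0.69)/2 = 0.52, v̄ = (0.51+0.61)/2 = 0.56 → q = 0.66×0.52×0.56 = 0.1922 m³/s
Panel 3-4: Δb = 4.25 m, d̄ = (0.69+0.16)/2 = 0.425, v̄ = (0.61+0.33)/2 = 0.47 → q = 4.25×0.425×0.47 = 0.8489 m³/s
Q = Σ q = 1.108 m³/s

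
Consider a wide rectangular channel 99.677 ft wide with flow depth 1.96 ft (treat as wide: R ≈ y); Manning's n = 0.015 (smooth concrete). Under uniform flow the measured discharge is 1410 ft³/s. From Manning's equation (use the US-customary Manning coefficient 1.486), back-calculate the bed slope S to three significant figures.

A = b·y = 99.677 × 1.96 = 195.4 ft²
Wide channel: R ≈ y = 1.96 ft
S = (Q·n / (1.486·A·R^(2/3)))² = (1410×0.015 / (1.486×195.4×1.566))² = 0.002164

0.00216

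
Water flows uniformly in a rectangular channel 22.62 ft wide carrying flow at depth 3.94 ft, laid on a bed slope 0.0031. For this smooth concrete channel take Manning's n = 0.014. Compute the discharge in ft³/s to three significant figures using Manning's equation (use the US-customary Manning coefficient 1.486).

1080 ft³/s

A = b·y = 22.62 × 3.94 = 89.12 ft²
P = b + 2y = 22.62 + 2×3.94 = 30.50 ft
R = A/P = 89.12/30.50 = 2.922 ft
Q = (1.486/n)·A·R^(2/3)·S^(1/2) = (1.486/0.014) × 89.12 × 2.922^(2/3) × 0.0031^(1/2) = 1077 ft³/s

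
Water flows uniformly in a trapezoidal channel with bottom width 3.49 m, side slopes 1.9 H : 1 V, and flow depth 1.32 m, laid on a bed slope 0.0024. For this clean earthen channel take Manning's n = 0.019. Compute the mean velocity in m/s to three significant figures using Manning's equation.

2.34 m/s

A = (b + z·y)·y = (3.49 + 1.9×1.32)×1.32 = 7.917 m²
P = b + 2y√(1+z²) = 3.49 + 2×1.32×√(1+1.9²) = 9.158 m
R = A/P = 7.917/9.158 = 0.8645 m
Q = (1/n)·A·R^(2/3)·S^(1/2) = (1/0.019) × 7.917 × 0.8645^(2/3) × 0.0024^(1/2) = 18.53 m³/s
V = Q/A = 18.53/7.917 = 2.340 m/s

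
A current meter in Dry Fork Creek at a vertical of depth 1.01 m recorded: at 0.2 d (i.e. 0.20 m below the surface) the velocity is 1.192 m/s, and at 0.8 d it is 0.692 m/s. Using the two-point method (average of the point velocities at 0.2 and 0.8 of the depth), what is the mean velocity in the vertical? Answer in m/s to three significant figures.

0.942 m/s

v̄ = (1.192 + 0.692) / 2 = 0.9420 m/s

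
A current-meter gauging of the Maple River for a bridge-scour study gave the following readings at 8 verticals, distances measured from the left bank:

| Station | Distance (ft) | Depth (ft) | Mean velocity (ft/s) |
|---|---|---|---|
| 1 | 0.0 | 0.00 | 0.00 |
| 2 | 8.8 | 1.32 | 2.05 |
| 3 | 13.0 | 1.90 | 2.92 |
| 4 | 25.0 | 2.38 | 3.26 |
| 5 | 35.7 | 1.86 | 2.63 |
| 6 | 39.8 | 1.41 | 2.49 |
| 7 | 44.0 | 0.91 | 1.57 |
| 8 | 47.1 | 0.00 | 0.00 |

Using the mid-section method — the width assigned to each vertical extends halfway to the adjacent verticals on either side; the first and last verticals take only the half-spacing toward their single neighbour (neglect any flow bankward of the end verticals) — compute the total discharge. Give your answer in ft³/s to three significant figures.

w_2 = (13.0 − 0.0)/2 = 6.5 ft; q_2 = 2.05 × 1.32 × 6.5 = 17.59 ft³/s
w_3 = (25.0 − 8.8)/2 = 8.1 ft; q_3 = 2.92 × 1.90 × 8.1 = 44.94 ft³/s
w_4 = (35.7 − 13.0)/2 = 11.35 ft; q_4 = 3.26 × 2.38 × 11.35 = 88.06 ft³/s
w_5 = (39.8 − 25.0)/2 = 7.4 ft; q_5 = 2.63 × 1.86 × 7.4 = 36.20 ft³/s
w_6 = (44.0 − 35.7)/2 = 4.15 ft; q_6 = 2.49 × 1.41 × 4.15 = 14.57 ft³/s
w_7 = (47.1 − 39.8)/2 = 3.65 ft; q_7 = 1.57 × 0.91 × 3.65 = 5.215 ft³/s
Stations 1, 8 contribute zero (depth or velocity is 0).
Q = Σ qᵢ = 206.6 ft³/s

207 ft³/s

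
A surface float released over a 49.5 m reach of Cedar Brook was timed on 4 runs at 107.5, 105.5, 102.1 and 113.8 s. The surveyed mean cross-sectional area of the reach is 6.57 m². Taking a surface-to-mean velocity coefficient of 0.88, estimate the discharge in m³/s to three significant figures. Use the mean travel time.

2.67 m³/s

t̄ = (107.5 + 105.5 + 102.1 + 113.8) / 4 = 107.225 s
v_surface = L / t̄ = 49.5 / 107.225 = 0.4616 m/s
v_mean = 0.88 × 0.4616 = 0.4062 m/s
Q = A × v_mean = 6.57 × 0.4062 = 2.669 m³/s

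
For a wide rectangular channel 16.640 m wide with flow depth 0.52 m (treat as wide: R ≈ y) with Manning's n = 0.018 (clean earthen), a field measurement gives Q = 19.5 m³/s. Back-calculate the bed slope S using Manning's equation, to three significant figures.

A = b·y = 16.640 × 0.52 = 8.653 m²
Wide channel: R ≈ y = 0.52 m
S = (Q·n / (1·A·R^(2/3)))² = (19.5×0.018 / (1×8.653×0.6466))² = 0.003935

0.00394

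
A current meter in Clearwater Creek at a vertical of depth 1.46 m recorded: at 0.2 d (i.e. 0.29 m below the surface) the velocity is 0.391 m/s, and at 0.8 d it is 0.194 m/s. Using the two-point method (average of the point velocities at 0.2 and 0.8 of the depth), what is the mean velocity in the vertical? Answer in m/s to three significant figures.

v̄ = (0.391 + 0.194) / 2 = 0.2925 m/s

0.293 m/s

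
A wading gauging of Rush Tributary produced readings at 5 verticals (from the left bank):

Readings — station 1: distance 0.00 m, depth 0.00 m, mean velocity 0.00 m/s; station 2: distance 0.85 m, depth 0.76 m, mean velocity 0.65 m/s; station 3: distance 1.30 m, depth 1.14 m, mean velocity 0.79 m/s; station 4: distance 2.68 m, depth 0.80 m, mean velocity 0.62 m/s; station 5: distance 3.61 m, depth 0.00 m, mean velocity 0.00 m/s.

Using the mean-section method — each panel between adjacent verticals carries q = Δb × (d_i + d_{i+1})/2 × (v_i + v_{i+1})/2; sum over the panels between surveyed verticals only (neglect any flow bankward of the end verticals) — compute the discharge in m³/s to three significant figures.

1.47 m³/s

Panel 1-2: Δb = 0.85 m, d̄ = (0.00+0.76)/2 = 0.38, v̄ = (0.00+0.65)/2 = 0.325 → q = 0.85×0.38×0.325 = 0.1050 m³/s
Panel 2-3: Δb = 0.45 m, d̄ = (0.76+1.14)/2 = 0.95, v̄ = (0.65+0.79)/2 = 0.72 → q = 0.45×0.95×0.72 = 0.3078 m³/s
Panel 3-4: Δb = 1.38 m, d̄ = (1.14+0.80)/2 = 0.97, v̄ = (0.79+0.62)/2 = 0.705 → q = 1.38×0.97×0.705 = 0.9437 m³/s
Panel 4-5: Δb = 0.93 m, d̄ = (0.80+0.00)/2 = 0.4, v̄ = (0.62+0.00)/2 = 0.31 → q = 0.93×0.4×0.31 = 0.1153 m³/s
Q = Σ q = 1.472 m³/s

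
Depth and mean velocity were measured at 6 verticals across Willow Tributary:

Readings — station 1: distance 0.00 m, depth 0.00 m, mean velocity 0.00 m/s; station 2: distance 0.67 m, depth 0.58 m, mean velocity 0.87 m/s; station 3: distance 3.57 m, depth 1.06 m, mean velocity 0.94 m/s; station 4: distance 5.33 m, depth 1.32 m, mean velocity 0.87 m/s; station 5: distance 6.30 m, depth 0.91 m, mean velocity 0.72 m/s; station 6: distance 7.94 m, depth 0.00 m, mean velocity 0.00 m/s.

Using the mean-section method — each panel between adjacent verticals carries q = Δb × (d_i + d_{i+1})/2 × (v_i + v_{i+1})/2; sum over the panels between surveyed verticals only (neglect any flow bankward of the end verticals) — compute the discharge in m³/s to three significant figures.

5.26 m³/s

Panel 1-2: Δb = 0.67 m, d̄ = (0.00+0.58)/2 = 0.29, v̄ = (0.00+0.87)/2 = 0.435 → q = 0.67×0.29×0.435 = 0.08452 m³/s
Panel 2-3: Δb = 2.9 m, d̄ = (0.58+1.06)/2 = 0.82, v̄ = (0.87+0.94)/2 = 0.905 → q = 2.9×0.82×0.905 = 2.152 m³/s
Panel 3-4: Δb = 1.76 m, d̄ = (1.06+1.32)/2 = 1.19, v̄ = (0.94+0.87)/2 = 0.905 → q = 1.76×1.19×0.905 = 1.895 m³/s
Panel 4-5: Δb = 0.97 m, d̄ = (1.32+0.91)/2 = 1.115, v̄ = (0.87+0.72)/2 = 0.795 → q = 0.97×1.115×0.795 = 0.8598 m³/s
Panel 5-6: Δb = 1.64 m, d̄ = (0.91+0.00)/2 = 0.455, v̄ = (0.72+0.00)/2 = 0.36 → q = 1.64×0.455×0.36 = 0.2686 m³/s
Q = Σ q = 5.261 m³/s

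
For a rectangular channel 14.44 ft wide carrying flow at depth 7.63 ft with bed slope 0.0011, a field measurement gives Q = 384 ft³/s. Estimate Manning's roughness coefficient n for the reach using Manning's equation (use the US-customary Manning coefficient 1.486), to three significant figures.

0.0339

A = b·y = 14.44 × 7.63 = 110.2 ft²
P = b + 2y = 14.44 + 2×7.63 = 29.70 ft
R = A/P = 110.2/29.70 = 3.710 ft
n = (1.486/Q)·A·R^(2/3)·S^(1/2) = (1.486/384) × 110.2 × 2.396 × 0.03317 = 0.03389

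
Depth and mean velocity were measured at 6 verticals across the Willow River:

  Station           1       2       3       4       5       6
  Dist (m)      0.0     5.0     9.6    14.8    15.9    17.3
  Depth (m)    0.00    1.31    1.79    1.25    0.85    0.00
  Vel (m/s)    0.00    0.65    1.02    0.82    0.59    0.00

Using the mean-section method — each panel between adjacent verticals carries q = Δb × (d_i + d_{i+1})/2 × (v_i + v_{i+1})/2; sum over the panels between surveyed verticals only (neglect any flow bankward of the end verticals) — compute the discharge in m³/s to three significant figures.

15.3 m³/s

Panel 1-2: Δb = 5 m, d̄ = (0.00+1.31)/2 = 0.655, v̄ = (0.00+0.65)/2 = 0.325 → q = 5×0.655×0.325 = 1.064 m³/s
Panel 2-3: Δb = 4.6 m, d̄ = (1.31+1.79)/2 = 1.55, v̄ = (0.65+1.02)/2 = 0.835 → q = 4.6×1.55×0.835 = 5.954 m³/s
Panel 3-4: Δb = 5.2 m, d̄ = (1.79+1.25)/2 = 1.52, v̄ = (1.02+0.82)/2 = 0.92 → q = 5.2×1.52×0.92 = 7.272 m³/s
Panel 4-5: Δb = 1.1 m, d̄ = (1.25+0.85)/2 = 1.05, v̄ = (0.82+0.59)/2 = 0.705 → q = 1.1×1.05×0.705 = 0.8143 m³/s
Panel 5-6: Δb = 1.4 m, d̄ = (0.85+0.00)/2 = 0.425, v̄ = (0.59+0.00)/2 = 0.295 → q = 1.4×0.425×0.295 = 0.1755 m³/s
Q = Σ q = 15.28 m³/s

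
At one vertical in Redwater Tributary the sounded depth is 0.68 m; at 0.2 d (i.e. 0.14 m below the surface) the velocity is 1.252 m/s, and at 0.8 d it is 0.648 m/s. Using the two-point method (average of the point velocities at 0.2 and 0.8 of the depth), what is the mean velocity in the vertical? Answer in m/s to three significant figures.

0.950 m/s

v̄ = (1.252 + 0.648) / 2 = 0.9500 m/s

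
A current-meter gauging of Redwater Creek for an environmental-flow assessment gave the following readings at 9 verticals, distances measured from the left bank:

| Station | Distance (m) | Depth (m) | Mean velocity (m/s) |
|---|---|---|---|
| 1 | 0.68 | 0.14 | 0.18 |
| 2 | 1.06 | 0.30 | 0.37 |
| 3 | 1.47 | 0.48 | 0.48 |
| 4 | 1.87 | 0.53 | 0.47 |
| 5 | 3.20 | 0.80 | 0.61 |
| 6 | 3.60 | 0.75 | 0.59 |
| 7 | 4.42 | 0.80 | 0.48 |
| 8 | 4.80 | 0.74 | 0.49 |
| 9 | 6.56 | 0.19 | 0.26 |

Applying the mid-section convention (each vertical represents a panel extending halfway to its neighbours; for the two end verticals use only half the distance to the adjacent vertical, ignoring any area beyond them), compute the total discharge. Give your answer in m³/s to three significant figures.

w_1 = (1.06 − 0.68)/2 = 0.19 m; q_1 = 0.18 × 0.14 × 0.19 = 0.004788 m³/s
w_2 = (1.47 − 0.68)/2 = 0.395 m; q_2 = 0.37 × 0.30 × 0.395 = 0.04385 m³/s
w_3 = (1.87 − 1.06)/2 = 0.405 m; q_3 = 0.48 × 0.48 × 0.405 = 0.09331 m³/s
w_4 = (3.20 − 1.47)/2 = 0.865 m; q_4 = 0.47 × 0.53 × 0.865 = 0.2155 m³/s
w_5 = (3.60 − 1.87)/2 = 0.865 m; q_5 = 0.61 × 0.80 × 0.865 = 0.4221 m³/s
w_6 = (4.42 − 3.20)/2 = 0.61 m; q_6 = 0.59 × 0.75 × 0.61 = 0.2699 m³/s
w_7 = (4.80 − 3.60)/2 = 0.6 m; q_7 = 0.48 × 0.80 × 0.6 = 0.2304 m³/s
w_8 = (6.56 − 4.42)/2 = 1.07 m; q_8 = 0.49 × 0.74 × 1.07 = 0.3880 m³/s
w_9 = (6.56 − 4.80)/2 = 0.88 m; q_9 = 0.26 × 0.19 × 0.88 = 0.04347 m³/s
Q = Σ qᵢ = 1.711 m³/s

1.71 m³/s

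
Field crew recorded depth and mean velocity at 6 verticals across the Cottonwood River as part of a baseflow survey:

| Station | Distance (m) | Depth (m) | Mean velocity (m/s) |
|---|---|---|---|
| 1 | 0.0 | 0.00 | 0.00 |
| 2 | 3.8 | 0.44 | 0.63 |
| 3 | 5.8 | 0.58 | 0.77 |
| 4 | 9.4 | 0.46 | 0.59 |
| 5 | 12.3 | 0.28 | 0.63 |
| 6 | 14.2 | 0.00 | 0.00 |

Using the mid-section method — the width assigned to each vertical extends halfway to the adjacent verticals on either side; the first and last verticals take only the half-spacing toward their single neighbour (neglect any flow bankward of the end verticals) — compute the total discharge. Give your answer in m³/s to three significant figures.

3.36 m³/s

w_2 = (5.8 − 0.0)/2 = 2.9 m; q_2 = 0.63 × 0.44 × 2.9 = 0.8039 m³/s
w_3 = (9.4 − 3.8)/2 = 2.8 m; q_3 = 0.77 × 0.58 × 2.8 = 1.250 m³/s
w_4 = (12.3 − 5.8)/2 = 3.25 m; q_4 = 0.59 × 0.46 × 3.25 = 0.8821 m³/s
w_5 = (14.2 − 9.4)/2 = 2.4 m; q_5 = 0.63 × 0.28 × 2.4 = 0.4234 m³/s
Stations 1, 6 contribute zero (depth or velocity is 0).
Q = Σ qᵢ = 3.360 m³/s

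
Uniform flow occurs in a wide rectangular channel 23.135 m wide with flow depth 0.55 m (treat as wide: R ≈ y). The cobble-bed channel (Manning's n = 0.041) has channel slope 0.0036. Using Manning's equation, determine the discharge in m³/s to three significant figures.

12.5 m³/s

A = b·y = 23.135 × 0.55 = 12.72 m²
Wide channel: R ≈ y = 0.55 m
Q = (1/n)·A·R^(2/3)·S^(1/2) = (1/0.041) × 12.72 × 0.5500^(2/3) × 0.0036^(1/2) = 12.50 m³/s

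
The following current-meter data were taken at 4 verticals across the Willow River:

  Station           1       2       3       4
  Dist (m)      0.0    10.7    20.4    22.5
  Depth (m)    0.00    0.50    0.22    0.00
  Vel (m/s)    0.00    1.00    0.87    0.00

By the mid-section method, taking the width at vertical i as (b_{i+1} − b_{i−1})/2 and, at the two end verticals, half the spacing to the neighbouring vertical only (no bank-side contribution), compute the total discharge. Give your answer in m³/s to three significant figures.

6.23 m³/s

w_2 = (20.4 − 0.0)/2 = 10.2 m; q_2 = 1.00 × 0.50 × 10.2 = 5.100 m³/s
w_3 = (22.5 − 10.7)/2 = 5.9 m; q_3 = 0.87 × 0.22 × 5.9 = 1.129 m³/s
Stations 1, 4 contribute zero (depth or velocity is 0).
Q = Σ qᵢ = 6.229 m³/s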